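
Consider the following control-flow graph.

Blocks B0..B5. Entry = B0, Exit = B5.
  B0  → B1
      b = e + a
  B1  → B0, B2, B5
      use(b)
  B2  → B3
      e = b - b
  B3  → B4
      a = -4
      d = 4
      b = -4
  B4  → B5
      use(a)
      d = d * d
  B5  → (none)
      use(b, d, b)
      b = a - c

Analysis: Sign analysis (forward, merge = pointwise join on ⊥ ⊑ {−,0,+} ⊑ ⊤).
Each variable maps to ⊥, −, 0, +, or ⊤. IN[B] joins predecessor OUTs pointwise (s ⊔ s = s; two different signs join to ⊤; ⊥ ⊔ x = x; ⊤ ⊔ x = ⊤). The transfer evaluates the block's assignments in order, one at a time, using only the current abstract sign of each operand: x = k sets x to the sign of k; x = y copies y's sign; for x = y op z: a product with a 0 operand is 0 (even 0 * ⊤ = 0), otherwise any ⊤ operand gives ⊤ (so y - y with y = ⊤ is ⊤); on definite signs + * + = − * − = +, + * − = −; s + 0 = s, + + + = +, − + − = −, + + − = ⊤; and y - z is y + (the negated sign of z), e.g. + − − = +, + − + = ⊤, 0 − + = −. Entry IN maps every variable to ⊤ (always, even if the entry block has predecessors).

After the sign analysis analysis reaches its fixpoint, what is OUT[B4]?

Answer: {a: -, b: -, c: ⊤, d: +, e: ⊤, f: ⊤}

Working:
Converged values:
  B0:  IN=(all ⊤)  OUT=(all ⊤)
  B1:  IN=(all ⊤)  OUT=(all ⊤)
  B2:  IN=(all ⊤)  OUT=(all ⊤)
  B3:  IN=(all ⊤)  OUT={a:-, b:-, d:+; rest ⊤}
  B4:  IN={a:-, b:-, d:+; rest ⊤}  OUT={a:-, b:-, d:+; rest ⊤}
  B5:  IN=(all ⊤)  OUT=(all ⊤)

Merge at B4: IN[B4] = OUT[B3] = {a: -, b: -, c: ⊤, d: +, e: ⊤, f: ⊤}
Applying B4's transfer function to that IN value gives OUT[B4] (row B4 above).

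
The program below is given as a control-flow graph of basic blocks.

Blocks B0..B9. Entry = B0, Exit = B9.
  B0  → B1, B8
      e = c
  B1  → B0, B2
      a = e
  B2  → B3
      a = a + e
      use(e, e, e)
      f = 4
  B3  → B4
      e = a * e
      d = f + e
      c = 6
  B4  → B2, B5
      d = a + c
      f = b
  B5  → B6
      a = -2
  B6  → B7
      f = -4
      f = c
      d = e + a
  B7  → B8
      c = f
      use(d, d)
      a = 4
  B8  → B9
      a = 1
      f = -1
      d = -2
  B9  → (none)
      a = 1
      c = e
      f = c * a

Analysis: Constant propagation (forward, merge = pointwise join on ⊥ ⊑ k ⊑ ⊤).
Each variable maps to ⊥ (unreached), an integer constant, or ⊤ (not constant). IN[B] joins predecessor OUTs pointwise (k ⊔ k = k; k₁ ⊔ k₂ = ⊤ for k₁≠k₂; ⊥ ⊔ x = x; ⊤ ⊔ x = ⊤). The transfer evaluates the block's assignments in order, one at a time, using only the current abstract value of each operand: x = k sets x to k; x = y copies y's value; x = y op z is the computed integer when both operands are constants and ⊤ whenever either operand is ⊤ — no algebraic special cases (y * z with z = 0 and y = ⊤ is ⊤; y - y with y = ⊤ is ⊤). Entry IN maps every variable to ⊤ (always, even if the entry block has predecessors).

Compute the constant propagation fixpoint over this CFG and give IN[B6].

Per-block solution:
  B0:  IN=(all ⊤)  OUT=(all ⊤)
  B1:  IN=(all ⊤)  OUT=(all ⊤)
  B2:  IN=(all ⊤)  OUT={f:4; rest ⊤}
  B3:  IN={f:4; rest ⊤}  OUT={c:6, f:4; rest ⊤}
  B4:  IN={c:6, f:4; rest ⊤}  OUT={c:6; rest ⊤}
  B5:  IN={c:6; rest ⊤}  OUT={a:-2, c:6; rest ⊤}
  B6:  IN={a:-2, c:6; rest ⊤}  OUT={a:-2, c:6, f:6; rest ⊤}
  B7:  IN={a:-2, c:6, f:6; rest ⊤}  OUT={a:4, c:6, f:6; rest ⊤}
  B8:  IN=(all ⊤)  OUT={a:1, d:-2, f:-1; rest ⊤}
  B9:  IN={a:1, d:-2, f:-1; rest ⊤}  OUT={a:1, d:-2; rest ⊤}

Merge at B6: IN[B6] = OUT[B5] = {a: -2, b: ⊤, c: 6, d: ⊤, e: ⊤, f: ⊤}

Answer: {a: -2, b: ⊤, c: 6, d: ⊤, e: ⊤, f: ⊤}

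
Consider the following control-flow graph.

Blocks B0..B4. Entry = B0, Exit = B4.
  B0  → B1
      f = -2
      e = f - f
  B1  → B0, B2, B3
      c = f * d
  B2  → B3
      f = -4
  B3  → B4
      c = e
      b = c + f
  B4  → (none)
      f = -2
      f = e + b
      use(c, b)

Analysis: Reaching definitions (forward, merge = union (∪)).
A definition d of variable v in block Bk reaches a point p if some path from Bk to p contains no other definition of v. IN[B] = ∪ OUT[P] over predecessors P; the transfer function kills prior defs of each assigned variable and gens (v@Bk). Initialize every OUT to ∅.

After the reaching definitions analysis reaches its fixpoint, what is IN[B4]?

Answer: {b@B3, c@B3, e@B0, f@B0, f@B2}

Working:
Per-block solution:
  B0: | IN={c@B1, e@B0, f@B0} | OUT={c@B1, e@B0, f@B0}
  B1: | IN={c@B1, e@B0, f@B0} | OUT={c@B1, e@B0, f@B0}
  B2: | IN={c@B1, e@B0, f@B0} | OUT={c@B1, e@B0, f@B2}
  B3: | IN={c@B1, e@B0, f@B0, f@B2} | OUT={b@B3, c@B3, e@B0, f@B0, f@B2}
  B4: | IN={b@B3, c@B3, e@B0, f@B0, f@B2} | OUT={b@B3, c@B3, e@B0, f@B4}

Merge at B4: IN[B4] = OUT[B3] = {b@B3, c@B3, e@B0, f@B0, f@B2}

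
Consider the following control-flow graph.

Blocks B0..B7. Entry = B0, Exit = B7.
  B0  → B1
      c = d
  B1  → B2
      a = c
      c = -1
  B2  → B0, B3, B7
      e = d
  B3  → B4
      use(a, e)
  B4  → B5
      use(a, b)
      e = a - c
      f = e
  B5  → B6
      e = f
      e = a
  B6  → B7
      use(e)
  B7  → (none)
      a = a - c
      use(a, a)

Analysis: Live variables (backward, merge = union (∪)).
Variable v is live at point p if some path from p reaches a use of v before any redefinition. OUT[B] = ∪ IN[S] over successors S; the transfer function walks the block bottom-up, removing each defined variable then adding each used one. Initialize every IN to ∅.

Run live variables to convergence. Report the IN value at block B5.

Per-block solution:
  B0:   IN={b, d}   OUT={b, c, d}
  B1:   IN={b, c, d}   OUT={a, b, c, d}
  B2:   IN={a, b, c, d}   OUT={a, b, c, d, e}
  B3:   IN={a, b, c, e}   OUT={a, b, c}
  B4:   IN={a, b, c}   OUT={a, c, f}
  B5:   IN={a, c, f}   OUT={a, c, e}
  B6:   IN={a, c, e}   OUT={a, c}
  B7:   IN={a, c}   OUT={}

Merge at B5: OUT[B5] = IN[B6] = {a, c, e}
Applying B5's transfer function to that OUT value gives IN[B5] (row B5 above).

Answer: {a, c, f}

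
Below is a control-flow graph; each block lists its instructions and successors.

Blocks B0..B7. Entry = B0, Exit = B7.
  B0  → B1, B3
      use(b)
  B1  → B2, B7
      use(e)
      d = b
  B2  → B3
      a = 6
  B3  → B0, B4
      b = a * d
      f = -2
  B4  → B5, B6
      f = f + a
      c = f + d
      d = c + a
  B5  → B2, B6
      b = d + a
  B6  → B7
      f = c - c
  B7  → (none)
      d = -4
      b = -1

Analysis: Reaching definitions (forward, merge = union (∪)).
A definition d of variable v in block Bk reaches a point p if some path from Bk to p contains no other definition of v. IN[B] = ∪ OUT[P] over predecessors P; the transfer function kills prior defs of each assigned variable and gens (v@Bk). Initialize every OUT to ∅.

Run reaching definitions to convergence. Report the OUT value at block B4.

Per-block solution:
  B0:   IN={a@B2, b@B3, c@B4, d@B1, d@B4, f@B3}   OUT={a@B2, b@B3, c@B4, d@B1, d@B4, f@B3}
  B1:   IN={a@B2, b@B3, c@B4, d@B1, d@B4, f@B3}   OUT={a@B2, b@B3, c@B4, d@B1, f@B3}
  B2:   IN={a@B2, b@B3, b@B5, c@B4, d@B1, d@B4, f@B3, f@B4}   OUT={a@B2, b@B3, b@B5, c@B4, d@B1, d@B4, f@B3, f@B4}
  B3:   IN={a@B2, b@B3, b@B5, c@B4, d@B1, d@B4, f@B3, f@B4}   OUT={a@B2, b@B3, c@B4, d@B1, d@B4, f@B3}
  B4:   IN={a@B2, b@B3, c@B4, d@B1, d@B4, f@B3}   OUT={a@B2, b@B3, c@B4, d@B4, f@B4}
  B5:   IN={a@B2, b@B3, c@B4, d@B4, f@B4}   OUT={a@B2, b@B5, c@B4, d@B4, f@B4}
  B6:   IN={a@B2, b@B3, b@B5, c@B4, d@B4, f@B4}   OUT={a@B2, b@B3, b@B5, c@B4, d@B4, f@B6}
  B7:   IN={a@B2, b@B3, b@B5, c@B4, d@B1, d@B4, f@B3, f@B6}   OUT={a@B2, b@B7, c@B4, d@B7, f@B3, f@B6}

Merge at B4: IN[B4] = OUT[B3] = {a@B2, b@B3, c@B4, d@B1, d@B4, f@B3}
Applying B4's transfer function to that IN value gives OUT[B4] (row B4 above).

Answer: {a@B2, b@B3, c@B4, d@B4, f@B4}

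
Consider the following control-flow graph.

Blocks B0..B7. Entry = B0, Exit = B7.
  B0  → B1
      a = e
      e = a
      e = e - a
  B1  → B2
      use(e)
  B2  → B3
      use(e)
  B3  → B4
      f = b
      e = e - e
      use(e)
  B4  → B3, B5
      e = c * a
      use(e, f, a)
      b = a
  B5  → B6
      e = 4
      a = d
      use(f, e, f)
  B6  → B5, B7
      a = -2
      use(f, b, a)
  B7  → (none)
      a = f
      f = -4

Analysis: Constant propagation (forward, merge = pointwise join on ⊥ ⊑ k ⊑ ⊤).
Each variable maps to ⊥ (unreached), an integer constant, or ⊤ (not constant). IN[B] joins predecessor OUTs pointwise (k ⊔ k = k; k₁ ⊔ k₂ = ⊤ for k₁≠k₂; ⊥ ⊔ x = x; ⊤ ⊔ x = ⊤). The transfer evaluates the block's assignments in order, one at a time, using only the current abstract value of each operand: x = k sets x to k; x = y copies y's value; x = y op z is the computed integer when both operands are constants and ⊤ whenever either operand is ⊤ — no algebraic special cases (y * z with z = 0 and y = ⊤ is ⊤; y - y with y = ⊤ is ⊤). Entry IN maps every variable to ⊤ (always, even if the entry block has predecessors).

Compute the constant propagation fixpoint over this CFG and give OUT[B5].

Answer: {a: ⊤, b: ⊤, c: ⊤, d: ⊤, e: 4, f: ⊤}

Working:
Fixpoint table:
  B0:   IN=(all ⊤)   OUT=(all ⊤)
  B1:   IN=(all ⊤)   OUT=(all ⊤)
  B2:   IN=(all ⊤)   OUT=(all ⊤)
  B3:   IN=(all ⊤)   OUT=(all ⊤)
  B4:   IN=(all ⊤)   OUT=(all ⊤)
  B5:   IN=(all ⊤)   OUT={e:4; rest ⊤}
  B6:   IN={e:4; rest ⊤}   OUT={a:-2, e:4; rest ⊤}
  B7:   IN={a:-2, e:4; rest ⊤}   OUT={e:4, f:-4; rest ⊤}

Merge at B5: IN[B5] = OUT[B4] ⊔ OUT[B6] = {a: ⊤, b: ⊤, c: ⊤, d: ⊤, e: ⊤, f: ⊤}
Applying B5's transfer function to that IN value gives OUT[B5] (row B5 above).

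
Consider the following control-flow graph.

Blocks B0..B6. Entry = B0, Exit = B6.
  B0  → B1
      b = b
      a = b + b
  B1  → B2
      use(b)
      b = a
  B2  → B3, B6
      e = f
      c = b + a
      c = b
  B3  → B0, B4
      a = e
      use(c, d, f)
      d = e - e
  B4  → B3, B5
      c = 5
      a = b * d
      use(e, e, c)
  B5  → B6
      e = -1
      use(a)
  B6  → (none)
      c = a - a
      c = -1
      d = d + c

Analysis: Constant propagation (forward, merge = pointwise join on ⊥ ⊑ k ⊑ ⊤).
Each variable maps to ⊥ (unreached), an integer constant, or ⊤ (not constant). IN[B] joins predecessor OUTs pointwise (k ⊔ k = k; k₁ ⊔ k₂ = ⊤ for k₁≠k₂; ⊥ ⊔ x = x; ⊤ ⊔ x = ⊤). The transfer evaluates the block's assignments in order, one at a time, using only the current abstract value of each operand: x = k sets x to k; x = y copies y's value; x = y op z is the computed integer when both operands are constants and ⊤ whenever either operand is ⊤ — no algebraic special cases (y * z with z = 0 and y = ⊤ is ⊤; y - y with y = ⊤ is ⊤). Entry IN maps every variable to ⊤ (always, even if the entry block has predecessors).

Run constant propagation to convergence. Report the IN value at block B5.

Per-block solution:
  B0:  IN=(all ⊤)  OUT=(all ⊤)
  B1:  IN=(all ⊤)  OUT=(all ⊤)
  B2:  IN=(all ⊤)  OUT=(all ⊤)
  B3:  IN=(all ⊤)  OUT=(all ⊤)
  B4:  IN=(all ⊤)  OUT={c:5; rest ⊤}
  B5:  IN={c:5; rest ⊤}  OUT={c:5, e:-1; rest ⊤}
  B6:  IN=(all ⊤)  OUT={c:-1; rest ⊤}

Merge at B5: IN[B5] = OUT[B4] = {a: ⊤, b: ⊤, c: 5, d: ⊤, e: ⊤, f: ⊤}

Answer: {a: ⊤, b: ⊤, c: 5, d: ⊤, e: ⊤, f: ⊤}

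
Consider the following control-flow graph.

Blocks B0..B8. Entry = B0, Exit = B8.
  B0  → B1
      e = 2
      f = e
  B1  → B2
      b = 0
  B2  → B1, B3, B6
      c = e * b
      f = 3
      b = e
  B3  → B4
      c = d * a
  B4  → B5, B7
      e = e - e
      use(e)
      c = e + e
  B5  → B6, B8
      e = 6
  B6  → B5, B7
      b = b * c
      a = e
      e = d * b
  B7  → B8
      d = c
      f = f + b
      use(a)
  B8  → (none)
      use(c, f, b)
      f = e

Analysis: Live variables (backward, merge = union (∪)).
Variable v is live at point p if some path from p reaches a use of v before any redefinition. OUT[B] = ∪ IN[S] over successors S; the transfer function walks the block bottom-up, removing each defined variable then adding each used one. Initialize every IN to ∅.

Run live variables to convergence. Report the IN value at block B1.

Answer: {a, d, e}

Derivation:
Fixpoint table:
  B0:   IN={a, d}   OUT={a, d, e}
  B1:   IN={a, d, e}   OUT={a, b, d, e}
  B2:   IN={a, b, d, e}   OUT={a, b, c, d, e, f}
  B3:   IN={a, b, d, e, f}   OUT={a, b, d, e, f}
  B4:   IN={a, b, d, e, f}   OUT={a, b, c, d, e, f}
  B5:   IN={b, c, d, f}   OUT={b, c, d, e, f}
  B6:   IN={b, c, d, e, f}   OUT={a, b, c, d, e, f}
  B7:   IN={a, b, c, e, f}   OUT={b, c, e, f}
  B8:   IN={b, c, e, f}   OUT={}

Merge at B1: OUT[B1] = IN[B2] = {a, b, d, e}
Applying B1's transfer function to that OUT value gives IN[B1] (row B1 above).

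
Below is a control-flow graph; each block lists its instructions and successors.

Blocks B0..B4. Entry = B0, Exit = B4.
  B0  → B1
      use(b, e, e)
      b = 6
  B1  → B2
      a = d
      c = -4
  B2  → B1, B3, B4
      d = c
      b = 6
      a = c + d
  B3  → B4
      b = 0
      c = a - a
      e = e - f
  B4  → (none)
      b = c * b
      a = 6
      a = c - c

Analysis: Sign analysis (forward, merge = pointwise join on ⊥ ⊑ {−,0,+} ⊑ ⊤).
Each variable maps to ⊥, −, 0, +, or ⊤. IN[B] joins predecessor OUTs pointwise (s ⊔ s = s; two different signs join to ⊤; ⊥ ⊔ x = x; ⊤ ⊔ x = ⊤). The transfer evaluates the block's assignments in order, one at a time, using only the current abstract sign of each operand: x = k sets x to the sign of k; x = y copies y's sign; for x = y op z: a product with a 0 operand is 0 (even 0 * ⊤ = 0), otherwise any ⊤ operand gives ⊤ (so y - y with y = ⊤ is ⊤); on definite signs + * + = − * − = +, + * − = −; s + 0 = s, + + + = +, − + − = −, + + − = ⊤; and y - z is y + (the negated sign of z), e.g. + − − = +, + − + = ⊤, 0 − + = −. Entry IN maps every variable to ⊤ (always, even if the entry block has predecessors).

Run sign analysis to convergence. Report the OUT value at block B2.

Per-block solution:
  B0:  IN=(all ⊤)  OUT={b:+; rest ⊤}
  B1:  IN={b:+; rest ⊤}  OUT={b:+, c:-; rest ⊤}
  B2:  IN={b:+, c:-; rest ⊤}  OUT={a:-, b:+, c:-, d:-; rest ⊤}
  B3:  IN={a:-, b:+, c:-, d:-; rest ⊤}  OUT={a:-, b:0, d:-; rest ⊤}
  B4:  IN={a:-, d:-; rest ⊤}  OUT={d:-; rest ⊤}

Merge at B2: IN[B2] = OUT[B1] = {a: ⊤, b: +, c: -, d: ⊤, e: ⊤, f: ⊤}
Applying B2's transfer function to that IN value gives OUT[B2] (row B2 above).

Answer: {a: -, b: +, c: -, d: -, e: ⊤, f: ⊤}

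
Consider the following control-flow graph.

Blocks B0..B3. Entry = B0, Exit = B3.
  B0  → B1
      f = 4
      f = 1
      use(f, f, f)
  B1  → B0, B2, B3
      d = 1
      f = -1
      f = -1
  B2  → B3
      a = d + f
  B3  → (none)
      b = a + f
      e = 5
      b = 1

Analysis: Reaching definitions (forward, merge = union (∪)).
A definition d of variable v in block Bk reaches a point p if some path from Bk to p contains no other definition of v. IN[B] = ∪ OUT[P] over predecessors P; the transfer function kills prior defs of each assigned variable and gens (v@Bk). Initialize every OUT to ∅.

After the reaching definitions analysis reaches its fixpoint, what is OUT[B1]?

Answer: {d@B1, f@B1}

Derivation:
Per-block solution:
  B0:  IN={d@B1, f@B1}  OUT={d@B1, f@B0}
  B1:  IN={d@B1, f@B0}  OUT={d@B1, f@B1}
  B2:  IN={d@B1, f@B1}  OUT={a@B2, d@B1, f@B1}
  B3:  IN={a@B2, d@B1, f@B1}  OUT={a@B2, b@B3, d@B1, e@B3, f@B1}

Merge at B1: IN[B1] = OUT[B0] = {d@B1, f@B0}
Applying B1's transfer function to that IN value gives OUT[B1] (row B1 above).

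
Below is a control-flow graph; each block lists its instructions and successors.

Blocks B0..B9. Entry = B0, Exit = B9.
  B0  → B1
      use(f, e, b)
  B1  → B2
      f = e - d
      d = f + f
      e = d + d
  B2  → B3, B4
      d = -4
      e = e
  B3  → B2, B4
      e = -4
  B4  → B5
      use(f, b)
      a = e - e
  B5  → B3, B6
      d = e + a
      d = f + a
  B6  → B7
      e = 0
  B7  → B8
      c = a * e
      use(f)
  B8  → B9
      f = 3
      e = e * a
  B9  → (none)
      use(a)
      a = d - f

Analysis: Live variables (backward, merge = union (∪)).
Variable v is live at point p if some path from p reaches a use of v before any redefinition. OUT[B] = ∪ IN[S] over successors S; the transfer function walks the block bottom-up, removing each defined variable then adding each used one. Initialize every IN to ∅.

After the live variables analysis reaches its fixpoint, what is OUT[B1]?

Answer: {b, e, f}

Trace:
Fixpoint table:
  B0:   IN={b, d, e, f}   OUT={b, d, e}
  B1:   IN={b, d, e}   OUT={b, e, f}
  B2:   IN={b, e, f}   OUT={b, e, f}
  B3:   IN={b, f}   OUT={b, e, f}
  B4:   IN={b, e, f}   OUT={a, b, e, f}
  B5:   IN={a, b, e, f}   OUT={a, b, d, f}
  B6:   IN={a, d, f}   OUT={a, d, e, f}
  B7:   IN={a, d, e, f}   OUT={a, d, e}
  B8:   IN={a, d, e}   OUT={a, d, f}
  B9:   IN={a, d, f}   OUT={}

Merge at B1: OUT[B1] = IN[B2] = {b, e, f}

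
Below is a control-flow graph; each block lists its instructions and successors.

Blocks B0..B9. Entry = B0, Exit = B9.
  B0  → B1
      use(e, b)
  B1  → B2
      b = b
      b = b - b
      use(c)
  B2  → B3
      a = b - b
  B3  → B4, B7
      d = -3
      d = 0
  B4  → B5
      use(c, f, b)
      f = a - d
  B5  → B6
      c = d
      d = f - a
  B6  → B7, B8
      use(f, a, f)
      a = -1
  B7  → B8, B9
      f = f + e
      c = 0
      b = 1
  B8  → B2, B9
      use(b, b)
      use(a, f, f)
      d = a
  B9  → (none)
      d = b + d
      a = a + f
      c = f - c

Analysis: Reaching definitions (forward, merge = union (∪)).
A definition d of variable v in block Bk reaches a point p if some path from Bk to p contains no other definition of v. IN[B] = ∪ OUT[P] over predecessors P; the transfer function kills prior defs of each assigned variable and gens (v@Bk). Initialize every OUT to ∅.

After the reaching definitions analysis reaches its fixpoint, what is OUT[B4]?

Answer: {a@B2, b@B1, b@B7, c@B5, c@B7, d@B3, f@B4}

Trace:
Per-block solution:
  B0:   IN={}   OUT={}
  B1:   IN={}   OUT={b@B1}
  B2:   IN={a@B2, a@B6, b@B1, b@B7, c@B5, c@B7, d@B8, f@B4, f@B7}   OUT={a@B2, b@B1, b@B7, c@B5, c@B7, d@B8, f@B4, f@B7}
  B3:   IN={a@B2, b@B1, b@B7, c@B5, c@B7, d@B8, f@B4, f@B7}   OUT={a@B2, b@B1, b@B7, c@B5, c@B7, d@B3, f@B4, f@B7}
  B4:   IN={a@B2, b@B1, b@B7, c@B5, c@B7, d@B3, f@B4, f@B7}   OUT={a@B2, b@B1, b@B7, c@B5, c@B7, d@B3, f@B4}
  B5:   IN={a@B2, b@B1, b@B7, c@B5, c@B7, d@B3, f@B4}   OUT={a@B2, b@B1, b@B7, c@B5, d@B5, f@B4}
  B6:   IN={a@B2, b@B1, b@B7, c@B5, d@B5, f@B4}   OUT={a@B6, b@B1, b@B7, c@B5, d@B5, f@B4}
  B7:   IN={a@B2, a@B6, b@B1, b@B7, c@B5, c@B7, d@B3, d@B5, f@B4, f@B7}   OUT={a@B2, a@B6, b@B7, c@B7, d@B3, d@B5, f@B7}
  B8:   IN={a@B2, a@B6, b@B1, b@B7, c@B5, c@B7, d@B3, d@B5, f@B4, f@B7}   OUT={a@B2, a@B6, b@B1, b@B7, c@B5, c@B7, d@B8, f@B4, f@B7}
  B9:   IN={a@B2, a@B6, b@B1, b@B7, c@B5, c@B7, d@B3, d@B5, d@B8, f@B4, f@B7}   OUT={a@B9, b@B1, b@B7, c@B9, d@B9, f@B4, f@B7}

Merge at B4: IN[B4] = OUT[B3] = {a@B2, b@B1, b@B7, c@B5, c@B7, d@B3, f@B4, f@B7}
Applying B4's transfer function to that IN value gives OUT[B4] (row B4 above).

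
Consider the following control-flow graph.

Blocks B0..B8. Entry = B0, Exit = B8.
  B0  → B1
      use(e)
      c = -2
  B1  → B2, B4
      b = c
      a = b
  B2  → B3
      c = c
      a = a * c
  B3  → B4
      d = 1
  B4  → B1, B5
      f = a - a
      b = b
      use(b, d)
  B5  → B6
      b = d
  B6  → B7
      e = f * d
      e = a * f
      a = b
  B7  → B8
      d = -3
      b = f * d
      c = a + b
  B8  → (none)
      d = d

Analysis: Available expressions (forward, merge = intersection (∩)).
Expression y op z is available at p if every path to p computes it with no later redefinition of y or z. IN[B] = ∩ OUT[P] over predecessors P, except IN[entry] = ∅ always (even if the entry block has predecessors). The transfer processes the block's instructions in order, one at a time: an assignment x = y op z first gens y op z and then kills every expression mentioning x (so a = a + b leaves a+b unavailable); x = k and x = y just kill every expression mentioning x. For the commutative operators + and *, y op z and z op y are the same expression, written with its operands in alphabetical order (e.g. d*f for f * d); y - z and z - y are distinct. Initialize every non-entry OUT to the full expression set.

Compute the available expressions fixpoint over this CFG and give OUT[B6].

Answer: {d*f}

Derivation:
Converged values:
  B0: | IN={} | OUT={}
  B1: | IN={} | OUT={}
  B2: | IN={} | OUT={}
  B3: | IN={} | OUT={}
  B4: | IN={} | OUT={a-a}
  B5: | IN={a-a} | OUT={a-a}
  B6: | IN={a-a} | OUT={d*f}
  B7: | IN={d*f} | OUT={a+b, d*f}
  B8: | IN={a+b, d*f} | OUT={a+b}

Merge at B6: IN[B6] = OUT[B5] = {a-a}
Applying B6's transfer function to that IN value gives OUT[B6] (row B6 above).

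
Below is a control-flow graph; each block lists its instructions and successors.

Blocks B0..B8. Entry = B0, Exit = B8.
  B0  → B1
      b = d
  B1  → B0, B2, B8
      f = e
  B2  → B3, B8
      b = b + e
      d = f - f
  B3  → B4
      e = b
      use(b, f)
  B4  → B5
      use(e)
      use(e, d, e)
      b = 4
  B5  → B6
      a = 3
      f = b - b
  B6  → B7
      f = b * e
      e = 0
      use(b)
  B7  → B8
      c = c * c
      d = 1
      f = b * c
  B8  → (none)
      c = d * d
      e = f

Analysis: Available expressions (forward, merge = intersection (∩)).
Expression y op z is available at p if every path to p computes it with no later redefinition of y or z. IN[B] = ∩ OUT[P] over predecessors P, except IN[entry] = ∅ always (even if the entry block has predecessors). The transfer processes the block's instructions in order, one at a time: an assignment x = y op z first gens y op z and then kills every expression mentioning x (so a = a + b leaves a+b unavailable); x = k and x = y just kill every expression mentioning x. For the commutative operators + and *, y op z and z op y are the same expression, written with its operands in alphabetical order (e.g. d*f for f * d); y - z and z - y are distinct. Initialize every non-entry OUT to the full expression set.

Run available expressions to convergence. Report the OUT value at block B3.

Answer: {f-f}

Working:
Fixpoint table:
  B0:  IN={}  OUT={}
  B1:  IN={}  OUT={}
  B2:  IN={}  OUT={f-f}
  B3:  IN={f-f}  OUT={f-f}
  B4:  IN={f-f}  OUT={f-f}
  B5:  IN={f-f}  OUT={b-b}
  B6:  IN={b-b}  OUT={b-b}
  B7:  IN={b-b}  OUT={b*c, b-b}
  B8:  IN={}  OUT={d*d}

Merge at B3: IN[B3] = OUT[B2] = {f-f}
Applying B3's transfer function to that IN value gives OUT[B3] (row B3 above).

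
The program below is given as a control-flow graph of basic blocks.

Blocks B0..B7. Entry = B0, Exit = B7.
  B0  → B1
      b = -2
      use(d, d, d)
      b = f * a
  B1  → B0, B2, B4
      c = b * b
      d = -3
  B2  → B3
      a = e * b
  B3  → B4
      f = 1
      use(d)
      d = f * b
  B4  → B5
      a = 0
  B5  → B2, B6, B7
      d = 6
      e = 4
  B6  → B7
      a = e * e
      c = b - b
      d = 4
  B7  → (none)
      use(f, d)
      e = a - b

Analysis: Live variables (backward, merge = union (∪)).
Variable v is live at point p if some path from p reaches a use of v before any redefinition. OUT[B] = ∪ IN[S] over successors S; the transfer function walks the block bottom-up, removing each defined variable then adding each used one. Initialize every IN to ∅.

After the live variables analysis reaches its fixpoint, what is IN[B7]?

Answer: {a, b, d, f}

Trace:
Fixpoint table:
  B0: | IN={a, d, e, f} | OUT={a, b, e, f}
  B1: | IN={a, b, e, f} | OUT={a, b, d, e, f}
  B2: | IN={b, d, e} | OUT={b, d}
  B3: | IN={b, d} | OUT={b, f}
  B4: | IN={b, f} | OUT={a, b, f}
  B5: | IN={a, b, f} | OUT={a, b, d, e, f}
  B6: | IN={b, e, f} | OUT={a, b, d, f}
  B7: | IN={a, b, d, f} | OUT={}

B7 is the boundary node: OUT[B7] = {}
Applying B7's transfer function to that OUT value gives IN[B7] (row B7 above).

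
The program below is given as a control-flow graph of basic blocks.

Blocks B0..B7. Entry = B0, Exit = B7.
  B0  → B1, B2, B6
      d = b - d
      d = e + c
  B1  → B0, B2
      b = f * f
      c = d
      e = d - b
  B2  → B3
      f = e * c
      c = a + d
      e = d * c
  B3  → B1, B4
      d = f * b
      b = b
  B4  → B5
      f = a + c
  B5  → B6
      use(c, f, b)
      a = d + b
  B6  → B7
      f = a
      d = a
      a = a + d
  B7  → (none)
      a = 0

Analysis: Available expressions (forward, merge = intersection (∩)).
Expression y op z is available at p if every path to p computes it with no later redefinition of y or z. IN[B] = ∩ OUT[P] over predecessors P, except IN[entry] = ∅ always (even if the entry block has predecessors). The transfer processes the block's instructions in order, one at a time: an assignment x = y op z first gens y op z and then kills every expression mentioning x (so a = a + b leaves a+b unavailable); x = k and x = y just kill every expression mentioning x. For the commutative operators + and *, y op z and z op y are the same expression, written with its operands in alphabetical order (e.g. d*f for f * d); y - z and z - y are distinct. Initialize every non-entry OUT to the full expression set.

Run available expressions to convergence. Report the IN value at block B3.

Answer: {a+d, c*d}

Trace:
Per-block solution:
  B0:   IN={}   OUT={c+e}
  B1:   IN={}   OUT={d-b, f*f}
  B2:   IN={}   OUT={a+d, c*d}
  B3:   IN={a+d, c*d}   OUT={}
  B4:   IN={}   OUT={a+c}
  B5:   IN={a+c}   OUT={b+d}
  B6:   IN={}   OUT={}
  B7:   IN={}   OUT={}

Merge at B3: IN[B3] = OUT[B2] = {a+d, c*d}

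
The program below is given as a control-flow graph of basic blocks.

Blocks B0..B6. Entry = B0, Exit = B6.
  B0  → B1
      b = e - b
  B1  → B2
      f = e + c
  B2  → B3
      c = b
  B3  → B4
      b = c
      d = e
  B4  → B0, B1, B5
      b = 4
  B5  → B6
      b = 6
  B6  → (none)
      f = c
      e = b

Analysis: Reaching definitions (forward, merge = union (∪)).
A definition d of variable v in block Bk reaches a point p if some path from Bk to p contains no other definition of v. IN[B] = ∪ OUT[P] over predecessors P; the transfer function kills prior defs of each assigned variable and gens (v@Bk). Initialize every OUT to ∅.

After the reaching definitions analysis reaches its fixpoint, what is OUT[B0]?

Per-block solution:
  B0:   IN={b@B4, c@B2, d@B3, f@B1}   OUT={b@B0, c@B2, d@B3, f@B1}
  B1:   IN={b@B0, b@B4, c@B2, d@B3, f@B1}   OUT={b@B0, b@B4, c@B2, d@B3, f@B1}
  B2:   IN={b@B0, b@B4, c@B2, d@B3, f@B1}   OUT={b@B0, b@B4, c@B2, d@B3, f@B1}
  B3:   IN={b@B0, b@B4, c@B2, d@B3, f@B1}   OUT={b@B3, c@B2, d@B3, f@B1}
  B4:   IN={b@B3, c@B2, d@B3, f@B1}   OUT={b@B4, c@B2, d@B3, f@B1}
  B5:   IN={b@B4, c@B2, d@B3, f@B1}   OUT={b@B5, c@B2, d@B3, f@B1}
  B6:   IN={b@B5, c@B2, d@B3, f@B1}   OUT={b@B5, c@B2, d@B3, e@B6, f@B6}

Merge at B0 (entry node, so the boundary value {} is joined with the incoming edge(s)): IN[B0] = {} ⊔ OUT[B4] = {b@B4, c@B2, d@B3, f@B1}
Applying B0's transfer function to that IN value gives OUT[B0] (row B0 above).

Answer: {b@B0, c@B2, d@B3, f@B1}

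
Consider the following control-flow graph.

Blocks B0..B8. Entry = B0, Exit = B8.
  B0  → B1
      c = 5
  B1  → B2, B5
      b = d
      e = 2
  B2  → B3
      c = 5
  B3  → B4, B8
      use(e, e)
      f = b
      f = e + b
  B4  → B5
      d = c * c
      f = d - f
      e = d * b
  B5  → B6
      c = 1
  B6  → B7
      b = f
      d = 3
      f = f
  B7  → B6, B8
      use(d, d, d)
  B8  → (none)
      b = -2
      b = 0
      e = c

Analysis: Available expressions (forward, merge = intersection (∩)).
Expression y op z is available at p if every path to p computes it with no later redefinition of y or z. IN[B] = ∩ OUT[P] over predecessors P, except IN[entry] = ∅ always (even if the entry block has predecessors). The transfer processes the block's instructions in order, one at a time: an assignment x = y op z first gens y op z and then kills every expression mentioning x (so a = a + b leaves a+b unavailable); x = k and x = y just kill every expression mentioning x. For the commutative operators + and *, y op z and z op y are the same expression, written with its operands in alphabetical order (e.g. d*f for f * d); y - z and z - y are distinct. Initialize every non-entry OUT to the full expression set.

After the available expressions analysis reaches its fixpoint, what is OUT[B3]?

Answer: {b+e}

Working:
Fixpoint table:
  B0: | IN={} | OUT={}
  B1: | IN={} | OUT={}
  B2: | IN={} | OUT={}
  B3: | IN={} | OUT={b+e}
  B4: | IN={b+e} | OUT={b*d, c*c}
  B5: | IN={} | OUT={}
  B6: | IN={} | OUT={}
  B7: | IN={} | OUT={}
  B8: | IN={} | OUT={}

Merge at B3: IN[B3] = OUT[B2] = {}
Applying B3's transfer function to that IN value gives OUT[B3] (row B3 above).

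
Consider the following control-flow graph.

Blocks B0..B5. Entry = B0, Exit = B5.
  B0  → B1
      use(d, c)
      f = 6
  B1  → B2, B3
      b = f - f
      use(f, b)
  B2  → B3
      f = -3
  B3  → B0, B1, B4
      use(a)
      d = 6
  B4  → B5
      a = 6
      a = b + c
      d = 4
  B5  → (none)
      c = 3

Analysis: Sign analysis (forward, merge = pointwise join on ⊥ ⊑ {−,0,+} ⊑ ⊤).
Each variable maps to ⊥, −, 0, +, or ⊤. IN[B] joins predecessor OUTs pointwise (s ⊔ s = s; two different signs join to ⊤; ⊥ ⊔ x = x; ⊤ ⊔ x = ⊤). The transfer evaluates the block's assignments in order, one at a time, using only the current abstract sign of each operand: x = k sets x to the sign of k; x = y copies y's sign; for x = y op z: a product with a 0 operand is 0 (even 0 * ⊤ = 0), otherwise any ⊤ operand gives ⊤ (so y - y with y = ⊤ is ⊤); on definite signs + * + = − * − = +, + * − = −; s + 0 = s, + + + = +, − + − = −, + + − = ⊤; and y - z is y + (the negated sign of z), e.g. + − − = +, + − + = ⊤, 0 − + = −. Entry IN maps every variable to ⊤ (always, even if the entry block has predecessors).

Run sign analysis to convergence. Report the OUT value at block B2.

Answer: {a: ⊤, b: ⊤, c: ⊤, d: ⊤, e: ⊤, f: -}

Working:
Fixpoint table:
  B0:  IN=(all ⊤)  OUT={f:+; rest ⊤}
  B1:  IN=(all ⊤)  OUT=(all ⊤)
  B2:  IN=(all ⊤)  OUT={f:-; rest ⊤}
  B3:  IN=(all ⊤)  OUT={d:+; rest ⊤}
  B4:  IN={d:+; rest ⊤}  OUT={d:+; rest ⊤}
  B5:  IN={d:+; rest ⊤}  OUT={c:+, d:+; rest ⊤}

Merge at B2: IN[B2] = OUT[B1] = {a: ⊤, b: ⊤, c: ⊤, d: ⊤, e: ⊤, f: ⊤}
Applying B2's transfer function to that IN value gives OUT[B2] (row B2 above).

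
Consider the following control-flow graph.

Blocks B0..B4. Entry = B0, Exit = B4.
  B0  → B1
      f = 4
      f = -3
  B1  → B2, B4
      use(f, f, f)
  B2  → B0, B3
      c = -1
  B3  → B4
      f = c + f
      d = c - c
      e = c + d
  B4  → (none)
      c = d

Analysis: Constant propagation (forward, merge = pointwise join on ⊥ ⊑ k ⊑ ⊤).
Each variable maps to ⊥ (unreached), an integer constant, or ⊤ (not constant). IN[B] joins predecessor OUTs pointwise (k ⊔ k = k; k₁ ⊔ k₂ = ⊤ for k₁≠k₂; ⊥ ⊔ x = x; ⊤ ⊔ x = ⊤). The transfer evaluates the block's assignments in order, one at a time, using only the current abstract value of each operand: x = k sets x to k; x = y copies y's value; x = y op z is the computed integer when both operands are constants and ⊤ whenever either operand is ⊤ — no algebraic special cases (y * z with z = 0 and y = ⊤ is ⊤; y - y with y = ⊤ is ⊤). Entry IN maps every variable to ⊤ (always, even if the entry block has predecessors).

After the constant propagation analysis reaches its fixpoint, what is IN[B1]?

Per-block solution:
  B0:  IN=(all ⊤)  OUT={f:-3; rest ⊤}
  B1:  IN={f:-3; rest ⊤}  OUT={f:-3; rest ⊤}
  B2:  IN={f:-3; rest ⊤}  OUT={c:-1, f:-3; rest ⊤}
  B3:  IN={c:-1, f:-3; rest ⊤}  OUT={c:-1, d:0, e:-1, f:-4; rest ⊤}
  B4:  IN=(all ⊤)  OUT=(all ⊤)

Merge at B1: IN[B1] = OUT[B0] = {a: ⊤, b: ⊤, c: ⊤, d: ⊤, e: ⊤, f: -3}

Answer: {a: ⊤, b: ⊤, c: ⊤, d: ⊤, e: ⊤, f: -3}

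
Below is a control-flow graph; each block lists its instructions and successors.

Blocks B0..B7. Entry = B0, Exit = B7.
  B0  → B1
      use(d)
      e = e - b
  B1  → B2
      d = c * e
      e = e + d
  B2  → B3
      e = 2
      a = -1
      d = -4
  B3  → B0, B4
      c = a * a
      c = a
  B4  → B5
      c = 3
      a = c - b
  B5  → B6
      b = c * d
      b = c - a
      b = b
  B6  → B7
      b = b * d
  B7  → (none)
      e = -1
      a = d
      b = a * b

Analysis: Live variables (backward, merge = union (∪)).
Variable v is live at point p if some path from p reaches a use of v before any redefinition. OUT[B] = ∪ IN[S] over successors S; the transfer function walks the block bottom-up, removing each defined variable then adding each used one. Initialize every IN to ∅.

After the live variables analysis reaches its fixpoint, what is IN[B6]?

Per-block solution:
  B0:  IN={b, c, d, e}  OUT={b, c, e}
  B1:  IN={b, c, e}  OUT={b}
  B2:  IN={b}  OUT={a, b, d, e}
  B3:  IN={a, b, d, e}  OUT={b, c, d, e}
  B4:  IN={b, d}  OUT={a, c, d}
  B5:  IN={a, c, d}  OUT={b, d}
  B6:  IN={b, d}  OUT={b, d}
  B7:  IN={b, d}  OUT={}

Merge at B6: OUT[B6] = IN[B7] = {b, d}
Applying B6's transfer function to that OUT value gives IN[B6] (row B6 above).

Answer: {b, d}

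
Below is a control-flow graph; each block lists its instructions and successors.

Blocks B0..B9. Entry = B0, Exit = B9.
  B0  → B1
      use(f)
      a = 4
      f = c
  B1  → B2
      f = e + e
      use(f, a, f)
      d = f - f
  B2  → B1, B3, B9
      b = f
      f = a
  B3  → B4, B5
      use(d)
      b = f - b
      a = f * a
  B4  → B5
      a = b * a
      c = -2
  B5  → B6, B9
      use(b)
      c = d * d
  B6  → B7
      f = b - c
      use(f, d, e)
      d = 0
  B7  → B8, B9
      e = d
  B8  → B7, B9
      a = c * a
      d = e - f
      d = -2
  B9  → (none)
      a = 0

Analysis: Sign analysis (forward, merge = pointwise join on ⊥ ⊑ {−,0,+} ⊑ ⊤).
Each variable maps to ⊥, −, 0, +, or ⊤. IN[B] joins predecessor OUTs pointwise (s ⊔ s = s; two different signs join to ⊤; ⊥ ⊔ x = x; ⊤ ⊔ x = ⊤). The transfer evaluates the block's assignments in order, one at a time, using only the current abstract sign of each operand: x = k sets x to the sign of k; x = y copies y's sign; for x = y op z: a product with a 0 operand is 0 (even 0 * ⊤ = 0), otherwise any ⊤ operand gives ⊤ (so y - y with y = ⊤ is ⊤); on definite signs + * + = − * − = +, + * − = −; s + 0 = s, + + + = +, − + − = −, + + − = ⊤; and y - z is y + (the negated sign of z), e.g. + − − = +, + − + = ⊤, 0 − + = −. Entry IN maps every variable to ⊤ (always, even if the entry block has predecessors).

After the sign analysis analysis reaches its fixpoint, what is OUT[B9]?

Answer: {a: 0, b: ⊤, c: ⊤, d: ⊤, e: ⊤, f: ⊤}

Working:
Converged values:
  B0:   IN=(all ⊤)   OUT={a:+; rest ⊤}
  B1:   IN={a:+; rest ⊤}   OUT={a:+; rest ⊤}
  B2:   IN={a:+; rest ⊤}   OUT={a:+, f:+; rest ⊤}
  B3:   IN={a:+, f:+; rest ⊤}   OUT={a:+, f:+; rest ⊤}
  B4:   IN={a:+, f:+; rest ⊤}   OUT={c:-, f:+; rest ⊤}
  B5:   IN={f:+; rest ⊤}   OUT={f:+; rest ⊤}
  B6:   IN={f:+; rest ⊤}   OUT={d:0; rest ⊤}
  B7:   IN=(all ⊤)   OUT=(all ⊤)
  B8:   IN=(all ⊤)   OUT={d:-; rest ⊤}
  B9:   IN=(all ⊤)   OUT={a:0; rest ⊤}

Merge at B9: IN[B9] = OUT[B2] ⊔ OUT[B5] ⊔ OUT[B7] ⊔ OUT[B8] = {a: ⊤, b: ⊤, c: ⊤, d: ⊤, e: ⊤, f: ⊤}
Applying B9's transfer function to that IN value gives OUT[B9] (row B9 above).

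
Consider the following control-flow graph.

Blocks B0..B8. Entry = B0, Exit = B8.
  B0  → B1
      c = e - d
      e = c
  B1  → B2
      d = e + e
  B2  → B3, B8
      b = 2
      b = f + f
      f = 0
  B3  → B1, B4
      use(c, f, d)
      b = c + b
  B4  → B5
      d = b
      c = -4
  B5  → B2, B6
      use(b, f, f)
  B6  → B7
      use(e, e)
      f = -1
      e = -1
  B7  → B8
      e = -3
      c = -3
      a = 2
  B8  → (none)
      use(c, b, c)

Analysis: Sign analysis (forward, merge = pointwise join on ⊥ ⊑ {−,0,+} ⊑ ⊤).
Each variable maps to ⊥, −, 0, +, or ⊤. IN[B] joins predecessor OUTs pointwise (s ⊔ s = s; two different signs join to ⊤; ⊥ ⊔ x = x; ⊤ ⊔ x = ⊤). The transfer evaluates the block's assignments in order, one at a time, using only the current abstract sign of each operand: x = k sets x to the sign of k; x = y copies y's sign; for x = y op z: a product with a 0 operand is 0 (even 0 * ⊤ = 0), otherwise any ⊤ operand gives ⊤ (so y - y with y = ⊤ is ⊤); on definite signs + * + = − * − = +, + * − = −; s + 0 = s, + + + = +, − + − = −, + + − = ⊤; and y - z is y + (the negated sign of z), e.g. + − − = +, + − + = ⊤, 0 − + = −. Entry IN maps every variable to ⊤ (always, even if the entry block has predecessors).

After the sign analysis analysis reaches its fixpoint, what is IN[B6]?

Per-block solution:
  B0: | IN=(all ⊤) | OUT=(all ⊤)
  B1: | IN=(all ⊤) | OUT=(all ⊤)
  B2: | IN=(all ⊤) | OUT={f:0; rest ⊤}
  B3: | IN={f:0; rest ⊤} | OUT={f:0; rest ⊤}
  B4: | IN={f:0; rest ⊤} | OUT={c:-, f:0; rest ⊤}
  B5: | IN={c:-, f:0; rest ⊤} | OUT={c:-, f:0; rest ⊤}
  B6: | IN={c:-, f:0; rest ⊤} | OUT={c:-, e:-, f:-; rest ⊤}
  B7: | IN={c:-, e:-, f:-; rest ⊤} | OUT={a:+, c:-, e:-, f:-; rest ⊤}
  B8: | IN=(all ⊤) | OUT=(all ⊤)

Merge at B6: IN[B6] = OUT[B5] = {a: ⊤, b: ⊤, c: -, d: ⊤, e: ⊤, f: 0}

Answer: {a: ⊤, b: ⊤, c: -, d: ⊤, e: ⊤, f: 0}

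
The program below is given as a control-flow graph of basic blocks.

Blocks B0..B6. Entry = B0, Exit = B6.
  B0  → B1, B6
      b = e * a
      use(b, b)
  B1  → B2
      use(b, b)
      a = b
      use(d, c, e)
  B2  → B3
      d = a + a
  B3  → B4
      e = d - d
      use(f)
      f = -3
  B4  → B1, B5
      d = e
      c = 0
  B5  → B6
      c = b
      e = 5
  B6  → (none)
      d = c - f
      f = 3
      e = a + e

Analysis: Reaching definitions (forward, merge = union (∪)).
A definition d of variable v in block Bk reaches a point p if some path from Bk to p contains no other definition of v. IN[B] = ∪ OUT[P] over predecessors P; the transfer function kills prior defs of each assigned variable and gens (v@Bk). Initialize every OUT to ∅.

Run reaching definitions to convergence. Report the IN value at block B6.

Answer: {a@B1, b@B0, c@B5, d@B4, e@B5, f@B3}

Working:
Converged values:
  B0:   IN={}   OUT={b@B0}
  B1:   IN={a@B1, b@B0, c@B4, d@B4, e@B3, f@B3}   OUT={a@B1, b@B0, c@B4, d@B4, e@B3, f@B3}
  B2:   IN={a@B1, b@B0, c@B4, d@B4, e@B3, f@B3}   OUT={a@B1, b@B0, c@B4, d@B2, e@B3, f@B3}
  B3:   IN={a@B1, b@B0, c@B4, d@B2, e@B3, f@B3}   OUT={a@B1, b@B0, c@B4, d@B2, e@B3, f@B3}
  B4:   IN={a@B1, b@B0, c@B4, d@B2, e@B3, f@B3}   OUT={a@B1, b@B0, c@B4, d@B4, e@B3, f@B3}
  B5:   IN={a@B1, b@B0, c@B4, d@B4, e@B3, f@B3}   OUT={a@B1, b@B0, c@B5, d@B4, e@B5, f@B3}
  B6:   IN={a@B1, b@B0, c@B5, d@B4, e@B5, f@B3}   OUT={a@B1, b@B0, c@B5, d@B6, e@B6, f@B6}

Merge at B6: IN[B6] = OUT[B0] ⊔ OUT[B5] = {a@B1, b@B0, c@B5, d@B4, e@B5, f@B3}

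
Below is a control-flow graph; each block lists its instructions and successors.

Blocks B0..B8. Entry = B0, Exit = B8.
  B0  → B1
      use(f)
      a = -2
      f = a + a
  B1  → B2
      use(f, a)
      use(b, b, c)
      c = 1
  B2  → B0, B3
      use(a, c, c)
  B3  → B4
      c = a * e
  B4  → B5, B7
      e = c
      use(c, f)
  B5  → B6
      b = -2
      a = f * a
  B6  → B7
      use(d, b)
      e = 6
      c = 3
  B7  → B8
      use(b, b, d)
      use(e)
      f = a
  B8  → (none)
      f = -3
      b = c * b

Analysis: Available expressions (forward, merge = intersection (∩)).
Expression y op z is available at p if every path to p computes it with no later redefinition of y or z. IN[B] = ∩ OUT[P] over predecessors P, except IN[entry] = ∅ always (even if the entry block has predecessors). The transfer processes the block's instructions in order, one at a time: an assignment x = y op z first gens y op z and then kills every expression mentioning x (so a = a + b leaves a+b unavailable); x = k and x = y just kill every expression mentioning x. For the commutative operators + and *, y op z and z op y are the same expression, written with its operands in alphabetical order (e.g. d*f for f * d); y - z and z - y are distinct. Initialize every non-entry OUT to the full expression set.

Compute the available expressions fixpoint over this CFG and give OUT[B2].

Answer: {a+a}

Trace:
Converged values:
  B0:   IN={}   OUT={a+a}
  B1:   IN={a+a}   OUT={a+a}
  B2:   IN={a+a}   OUT={a+a}
  B3:   IN={a+a}   OUT={a*e, a+a}
  B4:   IN={a*e, a+a}   OUT={a+a}
  B5:   IN={a+a}   OUT={}
  B6:   IN={}   OUT={}
  B7:   IN={}   OUT={}
  B8:   IN={}   OUT={}

Merge at B2: IN[B2] = OUT[B1] = {a+a}
Applying B2's transfer function to that IN value gives OUT[B2] (row B2 above).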